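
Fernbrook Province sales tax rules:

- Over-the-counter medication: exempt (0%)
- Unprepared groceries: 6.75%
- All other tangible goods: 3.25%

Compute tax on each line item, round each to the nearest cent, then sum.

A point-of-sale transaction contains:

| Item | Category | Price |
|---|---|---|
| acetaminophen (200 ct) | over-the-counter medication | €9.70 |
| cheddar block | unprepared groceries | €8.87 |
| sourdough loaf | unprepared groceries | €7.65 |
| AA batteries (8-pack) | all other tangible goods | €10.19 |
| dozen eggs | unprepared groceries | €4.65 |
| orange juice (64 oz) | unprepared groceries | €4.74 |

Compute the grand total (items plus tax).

Acetaminophen (200 ct) €9.70: over-the-counter medication → 0% → €0.00
Cheddar block €8.87: unprepared groceries → 6.75% → €0.60
Sourdough loaf €7.65: unprepared groceries → 6.75% → €0.52
AA batteries (8-pack) €10.19: all other tangible goods → 3.25% → €0.33
Dozen eggs €4.65: unprepared groceries → 6.75% → €0.31
Orange juice (64 oz) €4.74: unprepared groceries → 6.75% → €0.32
Subtotal = €45.80; tax = €2.08; total due = €47.88

€47.88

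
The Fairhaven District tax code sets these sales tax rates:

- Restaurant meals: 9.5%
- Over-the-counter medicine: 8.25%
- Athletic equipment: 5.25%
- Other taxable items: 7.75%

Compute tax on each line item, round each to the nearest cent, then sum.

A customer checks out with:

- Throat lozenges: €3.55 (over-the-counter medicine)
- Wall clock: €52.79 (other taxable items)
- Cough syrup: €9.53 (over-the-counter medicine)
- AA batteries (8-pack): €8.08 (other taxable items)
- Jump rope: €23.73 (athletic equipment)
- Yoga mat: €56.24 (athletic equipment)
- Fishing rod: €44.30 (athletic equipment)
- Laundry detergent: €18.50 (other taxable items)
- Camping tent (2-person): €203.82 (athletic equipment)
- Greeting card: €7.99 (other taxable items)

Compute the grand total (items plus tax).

€453.61

Throat lozenges €3.55: over-the-counter medicine → 8.25% → €0.29
Wall clock €52.79: other taxable items → 7.75% → €4.09
Cough syrup €9.53: over-the-counter medicine → 8.25% → €0.79
AA batteries (8-pack) €8.08: other taxable items → 7.75% → €0.63
Jump rope €23.73: athletic equipment → 5.25% → €1.25
Yoga mat €56.24: athletic equipment → 5.25% → €2.95
Fishing rod €44.30: athletic equipment → 5.25% → €2.33
Laundry detergent €18.50: other taxable items → 7.75% → €1.43
Camping tent (2-person) €203.82: athletic equipment → 5.25% → €10.70
Greeting card €7.99: other taxable items → 7.75% → €0.62
Subtotal = €428.53; tax = €25.08; total due = €453.61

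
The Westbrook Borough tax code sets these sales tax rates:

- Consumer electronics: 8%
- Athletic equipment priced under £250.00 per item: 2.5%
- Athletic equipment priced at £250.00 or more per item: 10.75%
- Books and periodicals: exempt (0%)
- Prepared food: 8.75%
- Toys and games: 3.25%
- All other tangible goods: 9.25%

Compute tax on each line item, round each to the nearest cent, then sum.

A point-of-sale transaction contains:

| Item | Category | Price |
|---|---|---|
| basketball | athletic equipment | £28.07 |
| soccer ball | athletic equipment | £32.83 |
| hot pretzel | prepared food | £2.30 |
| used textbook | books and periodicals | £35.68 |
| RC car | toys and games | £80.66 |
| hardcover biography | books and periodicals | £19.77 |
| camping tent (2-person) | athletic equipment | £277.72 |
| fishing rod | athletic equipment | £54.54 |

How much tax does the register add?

Basketball £28.07: athletic equipment, under £250.00 → 2.5% → £0.70
Soccer ball £32.83: athletic equipment, under £250.00 → 2.5% → £0.82
Hot pretzel £2.30: prepared food → 8.75% → £0.20
Used textbook £35.68: books and periodicals → 0% → £0.00
RC car £80.66: toys and games → 3.25% → £2.62
Hardcover biography £19.77: books and periodicals → 0% → £0.00
Camping tent (2-person) £277.72: athletic equipment, £250.00 or more → 10.75% → £29.85
Fishing rod £54.54: athletic equipment, under £250.00 → 2.5% → £1.36
Total tax = £0.70 + £0.82 + £0.20 + £2.62 + £29.85 + £1.36 = £35.55

£35.55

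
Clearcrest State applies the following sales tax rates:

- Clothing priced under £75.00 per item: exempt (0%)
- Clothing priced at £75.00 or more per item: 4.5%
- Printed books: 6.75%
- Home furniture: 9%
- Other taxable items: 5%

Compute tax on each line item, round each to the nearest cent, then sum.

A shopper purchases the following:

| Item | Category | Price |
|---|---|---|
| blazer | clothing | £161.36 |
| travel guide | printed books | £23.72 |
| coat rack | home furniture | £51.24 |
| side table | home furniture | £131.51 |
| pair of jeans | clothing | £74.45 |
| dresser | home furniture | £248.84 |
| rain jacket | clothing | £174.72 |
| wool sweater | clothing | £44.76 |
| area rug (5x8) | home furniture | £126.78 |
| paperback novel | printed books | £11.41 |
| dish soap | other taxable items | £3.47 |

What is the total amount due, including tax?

Blazer £161.36: clothing, £75.00 or more → 4.5% → £7.26
Travel guide £23.72: printed books → 6.75% → £1.60
Coat rack £51.24: home furniture → 9% → £4.61
Side table £131.51: home furniture → 9% → £11.84
Pair of jeans £74.45: clothing, under £75.00 → 0% → £0.00
Dresser £248.84: home furniture → 9% → £22.40
Rain jacket £174.72: clothing, £75.00 or more → 4.5% → £7.86
Wool sweater £44.76: clothing, under £75.00 → 0% → £0.00
Area rug (5x8) £126.78: home furniture → 9% → £11.41
Paperback novel £11.41: printed books → 6.75% → £0.77
Dish soap £3.47: other taxable items → 5% → £0.17
Subtotal = £1052.26; tax = £67.92; total due = £1120.18

£1120.18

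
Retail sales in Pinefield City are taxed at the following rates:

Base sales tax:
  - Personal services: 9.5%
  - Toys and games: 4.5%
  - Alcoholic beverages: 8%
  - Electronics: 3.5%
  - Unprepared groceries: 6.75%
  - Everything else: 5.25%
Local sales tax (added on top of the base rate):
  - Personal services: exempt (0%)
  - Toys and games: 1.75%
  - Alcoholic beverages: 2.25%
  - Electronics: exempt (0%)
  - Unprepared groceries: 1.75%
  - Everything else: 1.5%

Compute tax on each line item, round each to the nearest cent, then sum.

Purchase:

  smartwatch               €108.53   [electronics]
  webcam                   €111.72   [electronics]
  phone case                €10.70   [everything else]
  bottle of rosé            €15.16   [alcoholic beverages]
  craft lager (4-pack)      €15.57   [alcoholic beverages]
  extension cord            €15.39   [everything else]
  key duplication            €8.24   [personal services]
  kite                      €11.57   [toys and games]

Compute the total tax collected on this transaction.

€14.12

Smartwatch €108.53: electronics → 3.5% + 0% local = 3.5% → €3.80
Webcam €111.72: electronics → 3.5% + 0% local = 3.5% → €3.91
Phone case €10.70: everything else → 5.25% + 1.5% local = 6.75% → €0.72
Bottle of rosé €15.16: alcoholic beverages → 8% + 2.25% local = 10.25% → €1.55
Craft lager (4-pack) €15.57: alcoholic beverages → 8% + 2.25% local = 10.25% → €1.60
Extension cord €15.39: everything else → 5.25% + 1.5% local = 6.75% → €1.04
Key duplication €8.24: personal services → 9.5% + 0% local = 9.5% → €0.78
Kite €11.57: toys and games → 4.5% + 1.75% local = 6.25% → €0.72
Total tax = €3.80 + €3.91 + €0.72 + €1.55 + €1.60 + €1.04 + €0.78 + €0.72 = €14.12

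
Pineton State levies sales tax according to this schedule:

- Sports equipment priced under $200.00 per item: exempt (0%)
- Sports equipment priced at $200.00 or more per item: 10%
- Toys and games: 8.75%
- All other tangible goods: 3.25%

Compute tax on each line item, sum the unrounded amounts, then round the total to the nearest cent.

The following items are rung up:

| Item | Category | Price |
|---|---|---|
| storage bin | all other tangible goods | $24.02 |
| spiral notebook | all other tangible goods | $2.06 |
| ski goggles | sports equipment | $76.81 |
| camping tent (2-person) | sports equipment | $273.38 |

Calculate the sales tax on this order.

Storage bin $24.02: all other tangible goods → 3.25% → $0.78065
Spiral notebook $2.06: all other tangible goods → 3.25% → $0.06695
Ski goggles $76.81: sports equipment, under $200.00 → 0% → $0.00
Camping tent (2-person) $273.38: sports equipment, $200.00 or more → 10% → $27.338
Unrounded tax sum = $28.1856 → $28.19

$28.19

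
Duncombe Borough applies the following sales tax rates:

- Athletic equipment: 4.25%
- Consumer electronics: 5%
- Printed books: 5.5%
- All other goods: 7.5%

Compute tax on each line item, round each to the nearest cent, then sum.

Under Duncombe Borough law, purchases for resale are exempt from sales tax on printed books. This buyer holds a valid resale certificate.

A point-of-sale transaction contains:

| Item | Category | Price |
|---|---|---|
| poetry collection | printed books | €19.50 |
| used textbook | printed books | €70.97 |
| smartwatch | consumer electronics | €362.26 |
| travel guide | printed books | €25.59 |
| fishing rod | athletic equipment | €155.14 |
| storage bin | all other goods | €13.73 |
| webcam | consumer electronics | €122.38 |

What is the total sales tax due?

Poetry collection €19.50: printed books, buyer-exempt → 0% → €0.00
Used textbook €70.97: printed books, buyer-exempt → 0% → €0.00
Smartwatch €362.26: consumer electronics → 5% → €18.11
Travel guide €25.59: printed books, buyer-exempt → 0% → €0.00
Fishing rod €155.14: athletic equipment → 4.25% → €6.59
Storage bin €13.73: all other goods → 7.5% → €1.03
Webcam €122.38: consumer electronics → 5% → €6.12
Total tax = €18.11 + €6.59 + €1.03 + €6.12 = €31.85

€31.85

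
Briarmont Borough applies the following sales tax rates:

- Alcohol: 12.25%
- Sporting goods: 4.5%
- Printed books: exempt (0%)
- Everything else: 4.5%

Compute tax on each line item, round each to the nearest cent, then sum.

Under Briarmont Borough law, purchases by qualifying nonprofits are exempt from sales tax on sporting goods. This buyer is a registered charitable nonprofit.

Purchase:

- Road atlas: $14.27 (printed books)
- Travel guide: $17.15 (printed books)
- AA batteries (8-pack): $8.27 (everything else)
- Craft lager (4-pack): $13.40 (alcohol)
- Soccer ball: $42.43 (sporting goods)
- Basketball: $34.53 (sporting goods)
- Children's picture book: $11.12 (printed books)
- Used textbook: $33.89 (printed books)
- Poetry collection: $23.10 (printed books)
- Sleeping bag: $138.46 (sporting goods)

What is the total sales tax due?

$2.01

Road atlas $14.27: printed books → 0% → $0.00
Travel guide $17.15: printed books → 0% → $0.00
AA batteries (8-pack) $8.27: everything else → 4.5% → $0.37
Craft lager (4-pack) $13.40: alcohol → 12.25% → $1.64
Soccer ball $42.43: sporting goods, buyer-exempt → 0% → $0.00
Basketball $34.53: sporting goods, buyer-exempt → 0% → $0.00
Children's picture book $11.12: printed books → 0% → $0.00
Used textbook $33.89: printed books → 0% → $0.00
Poetry collection $23.10: printed books → 0% → $0.00
Sleeping bag $138.46: sporting goods, buyer-exempt → 0% → $0.00
Total tax = $0.37 + $1.64 = $2.01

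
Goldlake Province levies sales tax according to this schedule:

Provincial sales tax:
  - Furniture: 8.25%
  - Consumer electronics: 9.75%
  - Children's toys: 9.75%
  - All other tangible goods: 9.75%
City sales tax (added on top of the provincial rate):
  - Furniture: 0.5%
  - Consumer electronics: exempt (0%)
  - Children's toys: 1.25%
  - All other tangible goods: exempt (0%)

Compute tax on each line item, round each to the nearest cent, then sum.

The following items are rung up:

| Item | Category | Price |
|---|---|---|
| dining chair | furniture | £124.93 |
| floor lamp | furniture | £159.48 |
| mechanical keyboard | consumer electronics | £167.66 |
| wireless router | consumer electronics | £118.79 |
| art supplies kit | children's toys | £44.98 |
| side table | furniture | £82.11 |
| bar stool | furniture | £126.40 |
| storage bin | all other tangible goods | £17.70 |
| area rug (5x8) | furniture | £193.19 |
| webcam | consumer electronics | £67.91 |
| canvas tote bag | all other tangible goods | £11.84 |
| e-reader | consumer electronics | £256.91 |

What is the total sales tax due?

Dining chair £124.93: furniture → 8.25% + 0.5% city = 8.75% → £10.93
Floor lamp £159.48: furniture → 8.25% + 0.5% city = 8.75% → £13.95
Mechanical keyboard £167.66: consumer electronics → 9.75% + 0% city = 9.75% → £16.35
Wireless router £118.79: consumer electronics → 9.75% + 0% city = 9.75% → £11.58
Art supplies kit £44.98: children's toys → 9.75% + 1.25% city = 11% → £4.95
Side table £82.11: furniture → 8.25% + 0.5% city = 8.75% → £7.18
Bar stool £126.40: furniture → 8.25% + 0.5% city = 8.75% → £11.06
Storage bin £17.70: all other tangible goods → 9.75% + 0% city = 9.75% → £1.73
Area rug (5x8) £193.19: furniture → 8.25% + 0.5% city = 8.75% → £16.90
Webcam £67.91: consumer electronics → 9.75% + 0% city = 9.75% → £6.62
Canvas tote bag £11.84: all other tangible goods → 9.75% + 0% city = 9.75% → £1.15
E-reader £256.91: consumer electronics → 9.75% + 0% city = 9.75% → £25.05
Total tax = £10.93 + £13.95 + £16.35 + £11.58 + £4.95 + £7.18 + £11.06 + £1.73 + £16.90 + £6.62 + £1.15 + £25.05 = £127.45

£127.45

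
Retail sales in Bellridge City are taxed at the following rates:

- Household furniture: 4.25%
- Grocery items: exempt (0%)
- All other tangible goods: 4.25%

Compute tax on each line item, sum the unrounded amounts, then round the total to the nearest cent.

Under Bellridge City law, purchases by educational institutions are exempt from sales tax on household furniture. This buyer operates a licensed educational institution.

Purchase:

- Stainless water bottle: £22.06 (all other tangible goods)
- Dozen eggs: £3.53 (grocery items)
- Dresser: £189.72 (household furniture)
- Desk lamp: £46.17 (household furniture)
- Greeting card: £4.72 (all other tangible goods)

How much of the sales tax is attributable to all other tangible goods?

Stainless water bottle £22.06: all other tangible goods → 4.25% → £0.93755
Greeting card £4.72: all other tangible goods → 4.25% → £0.2006
Tax on all other tangible goods: unrounded sum = £1.13815 → £1.14

£1.14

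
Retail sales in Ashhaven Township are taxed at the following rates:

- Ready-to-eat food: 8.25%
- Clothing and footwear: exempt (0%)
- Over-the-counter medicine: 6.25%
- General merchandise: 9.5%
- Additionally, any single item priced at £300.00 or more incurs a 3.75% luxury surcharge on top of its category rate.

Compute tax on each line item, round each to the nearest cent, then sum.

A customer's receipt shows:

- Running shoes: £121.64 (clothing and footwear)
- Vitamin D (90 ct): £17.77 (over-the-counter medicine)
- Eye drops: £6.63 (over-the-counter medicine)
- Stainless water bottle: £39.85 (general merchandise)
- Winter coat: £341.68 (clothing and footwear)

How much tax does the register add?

£18.12

Running shoes £121.64: clothing and footwear → 0% → £0.00
Vitamin D (90 ct) £17.77: over-the-counter medicine → 6.25% → £1.11
Eye drops £6.63: over-the-counter medicine → 6.25% → £0.41
Stainless water bottle £39.85: general merchandise → 9.5% → £3.79
Winter coat £341.68: clothing and footwear → 0% + 3.75% surcharge = 3.75% → £12.81
Total tax = £1.11 + £0.41 + £3.79 + £12.81 = £18.12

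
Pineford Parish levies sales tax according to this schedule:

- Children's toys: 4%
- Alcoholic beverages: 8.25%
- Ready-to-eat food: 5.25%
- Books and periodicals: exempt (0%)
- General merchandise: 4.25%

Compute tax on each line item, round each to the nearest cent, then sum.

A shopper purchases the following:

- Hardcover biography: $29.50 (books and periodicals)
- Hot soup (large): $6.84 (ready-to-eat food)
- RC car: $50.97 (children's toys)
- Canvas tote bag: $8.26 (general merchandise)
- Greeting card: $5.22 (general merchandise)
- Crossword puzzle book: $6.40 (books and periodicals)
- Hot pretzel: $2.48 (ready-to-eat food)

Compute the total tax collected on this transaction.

$3.10

Hardcover biography $29.50: books and periodicals → 0% → $0.00
Hot soup (large) $6.84: ready-to-eat food → 5.25% → $0.36
RC car $50.97: children's toys → 4% → $2.04
Canvas tote bag $8.26: general merchandise → 4.25% → $0.35
Greeting card $5.22: general merchandise → 4.25% → $0.22
Crossword puzzle book $6.40: books and periodicals → 0% → $0.00
Hot pretzel $2.48: ready-to-eat food → 5.25% → $0.13
Total tax = $0.36 + $2.04 + $0.35 + $0.22 + $0.13 = $3.10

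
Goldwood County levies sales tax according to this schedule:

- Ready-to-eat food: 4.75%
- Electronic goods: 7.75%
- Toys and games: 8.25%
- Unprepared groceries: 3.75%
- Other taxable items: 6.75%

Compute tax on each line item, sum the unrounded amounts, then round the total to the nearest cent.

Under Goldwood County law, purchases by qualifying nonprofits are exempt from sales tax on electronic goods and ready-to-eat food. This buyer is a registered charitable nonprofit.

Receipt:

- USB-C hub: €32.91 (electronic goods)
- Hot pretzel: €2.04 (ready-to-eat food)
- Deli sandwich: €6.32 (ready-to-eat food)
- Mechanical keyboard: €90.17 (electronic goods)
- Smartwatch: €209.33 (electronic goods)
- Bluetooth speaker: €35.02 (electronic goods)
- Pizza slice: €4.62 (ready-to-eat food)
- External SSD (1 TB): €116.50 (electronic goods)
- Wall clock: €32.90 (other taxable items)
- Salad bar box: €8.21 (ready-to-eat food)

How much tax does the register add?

€2.22

USB-C hub €32.91: electronic goods, buyer-exempt → 0% → €0.00
Hot pretzel €2.04: ready-to-eat food, buyer-exempt → 0% → €0.00
Deli sandwich €6.32: ready-to-eat food, buyer-exempt → 0% → €0.00
Mechanical keyboard €90.17: electronic goods, buyer-exempt → 0% → €0.00
Smartwatch €209.33: electronic goods, buyer-exempt → 0% → €0.00
Bluetooth speaker €35.02: electronic goods, buyer-exempt → 0% → €0.00
Pizza slice €4.62: ready-to-eat food, buyer-exempt → 0% → €0.00
External SSD (1 TB) €116.50: electronic goods, buyer-exempt → 0% → €0.00
Wall clock €32.90: other taxable items → 6.75% → €2.22075
Salad bar box €8.21: ready-to-eat food, buyer-exempt → 0% → €0.00
Unrounded tax sum = €2.22075 → €2.22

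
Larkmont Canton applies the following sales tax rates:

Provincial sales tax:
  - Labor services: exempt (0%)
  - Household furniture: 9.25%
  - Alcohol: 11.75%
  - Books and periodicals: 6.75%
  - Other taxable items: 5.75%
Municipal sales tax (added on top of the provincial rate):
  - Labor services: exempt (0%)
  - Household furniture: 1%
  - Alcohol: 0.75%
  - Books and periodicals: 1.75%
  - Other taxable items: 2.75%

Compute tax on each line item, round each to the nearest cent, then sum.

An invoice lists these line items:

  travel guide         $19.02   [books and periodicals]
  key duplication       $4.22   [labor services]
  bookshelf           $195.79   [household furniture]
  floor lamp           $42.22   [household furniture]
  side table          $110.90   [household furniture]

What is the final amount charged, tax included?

Travel guide $19.02: books and periodicals → 6.75% + 1.75% municipal = 8.5% → $1.62
Key duplication $4.22: labor services → 0% + 0% municipal = 0% → $0.00
Bookshelf $195.79: household furniture → 9.25% + 1% municipal = 10.25% → $20.07
Floor lamp $42.22: household furniture → 9.25% + 1% municipal = 10.25% → $4.33
Side table $110.90: household furniture → 9.25% + 1% municipal = 10.25% → $11.37
Subtotal = $372.15; tax = $37.39; total due = $409.54

$409.54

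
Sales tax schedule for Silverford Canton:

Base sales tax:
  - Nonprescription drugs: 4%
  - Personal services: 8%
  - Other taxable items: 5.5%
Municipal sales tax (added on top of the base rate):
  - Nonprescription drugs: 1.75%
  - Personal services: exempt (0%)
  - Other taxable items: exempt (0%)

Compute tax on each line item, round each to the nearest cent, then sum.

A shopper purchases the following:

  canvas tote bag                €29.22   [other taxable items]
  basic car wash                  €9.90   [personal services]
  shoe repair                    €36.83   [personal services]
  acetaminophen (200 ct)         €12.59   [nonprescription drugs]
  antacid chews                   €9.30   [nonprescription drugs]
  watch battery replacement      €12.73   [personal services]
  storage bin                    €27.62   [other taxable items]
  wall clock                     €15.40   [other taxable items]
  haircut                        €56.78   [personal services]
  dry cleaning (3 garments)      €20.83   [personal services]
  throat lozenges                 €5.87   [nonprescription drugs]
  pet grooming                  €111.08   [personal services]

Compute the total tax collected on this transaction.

€25.43

Canvas tote bag €29.22: other taxable items → 5.5% + 0% municipal = 5.5% → €1.61
Basic car wash €9.90: personal services → 8% + 0% municipal = 8% → €0.79
Shoe repair €36.83: personal services → 8% + 0% municipal = 8% → €2.95
Acetaminophen (200 ct) €12.59: nonprescription drugs → 4% + 1.75% municipal = 5.75% → €0.72
Antacid chews €9.30: nonprescription drugs → 4% + 1.75% municipal = 5.75% → €0.53
Watch battery replacement €12.73: personal services → 8% + 0% municipal = 8% → €1.02
Storage bin €27.62: other taxable items → 5.5% + 0% municipal = 5.5% → €1.52
Wall clock €15.40: other taxable items → 5.5% + 0% municipal = 5.5% → €0.85
Haircut €56.78: personal services → 8% + 0% municipal = 8% → €4.54
Dry cleaning (3 garments) €20.83: personal services → 8% + 0% municipal = 8% → €1.67
Throat lozenges €5.87: nonprescription drugs → 4% + 1.75% municipal = 5.75% → €0.34
Pet grooming €111.08: personal services → 8% + 0% municipal = 8% → €8.89
Total tax = €1.61 + €0.79 + €2.95 + €0.72 + €0.53 + €1.02 + €1.52 + €0.85 + €4.54 + €1.67 + €0.34 + €8.89 = €25.43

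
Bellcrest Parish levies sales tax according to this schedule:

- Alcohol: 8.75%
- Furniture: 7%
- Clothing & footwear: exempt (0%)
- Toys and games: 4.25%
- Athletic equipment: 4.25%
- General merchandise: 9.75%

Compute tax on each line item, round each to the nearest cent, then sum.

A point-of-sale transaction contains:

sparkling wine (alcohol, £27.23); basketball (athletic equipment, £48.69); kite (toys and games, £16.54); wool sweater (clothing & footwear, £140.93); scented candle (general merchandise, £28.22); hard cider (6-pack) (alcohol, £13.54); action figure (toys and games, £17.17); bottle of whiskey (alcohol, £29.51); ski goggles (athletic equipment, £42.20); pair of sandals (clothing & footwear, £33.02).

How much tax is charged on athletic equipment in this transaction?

£3.86

Basketball £48.69: athletic equipment → 4.25% → £2.07
Ski goggles £42.20: athletic equipment → 4.25% → £1.79
Tax on athletic equipment = £2.07 + £1.79 = £3.86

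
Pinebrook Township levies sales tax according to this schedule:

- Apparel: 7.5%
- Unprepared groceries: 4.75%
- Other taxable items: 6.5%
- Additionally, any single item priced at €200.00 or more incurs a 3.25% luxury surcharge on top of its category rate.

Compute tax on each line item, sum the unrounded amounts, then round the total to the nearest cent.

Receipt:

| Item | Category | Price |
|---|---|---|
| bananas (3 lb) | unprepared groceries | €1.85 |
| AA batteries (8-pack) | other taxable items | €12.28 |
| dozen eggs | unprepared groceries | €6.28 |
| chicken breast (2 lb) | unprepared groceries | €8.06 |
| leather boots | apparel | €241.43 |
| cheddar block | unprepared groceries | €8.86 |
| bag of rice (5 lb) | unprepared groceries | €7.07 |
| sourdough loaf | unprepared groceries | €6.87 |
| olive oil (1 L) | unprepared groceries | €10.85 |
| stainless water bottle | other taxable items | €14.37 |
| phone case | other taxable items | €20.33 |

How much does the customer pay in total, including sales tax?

€369.62

Bananas (3 lb) €1.85: unprepared groceries → 4.75% → €0.087875
AA batteries (8-pack) €12.28: other taxable items → 6.5% → €0.7982
Dozen eggs €6.28: unprepared groceries → 4.75% → €0.2983
Chicken breast (2 lb) €8.06: unprepared groceries → 4.75% → €0.38285
Leather boots €241.43: apparel → 7.5% + 3.25% surcharge = 10.75% → €25.953725
Cheddar block €8.86: unprepared groceries → 4.75% → €0.42085
Bag of rice (5 lb) €7.07: unprepared groceries → 4.75% → €0.335825
Sourdough loaf €6.87: unprepared groceries → 4.75% → €0.326325
Olive oil (1 L) €10.85: unprepared groceries → 4.75% → €0.515375
Stainless water bottle €14.37: other taxable items → 6.5% → €0.93405
Phone case €20.33: other taxable items → 6.5% → €1.32145
Subtotal = €338.25; unrounded tax = €31.374825 → €31.37; total due = €369.62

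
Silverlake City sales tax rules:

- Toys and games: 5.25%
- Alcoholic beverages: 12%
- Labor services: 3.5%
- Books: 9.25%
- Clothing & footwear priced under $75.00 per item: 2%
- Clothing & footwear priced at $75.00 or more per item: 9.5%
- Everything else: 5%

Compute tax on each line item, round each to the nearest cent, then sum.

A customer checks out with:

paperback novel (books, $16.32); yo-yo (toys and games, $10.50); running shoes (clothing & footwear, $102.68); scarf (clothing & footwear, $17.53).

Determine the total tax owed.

$12.16

Paperback novel $16.32: books → 9.25% → $1.51
Yo-yo $10.50: toys and games → 5.25% → $0.55
Running shoes $102.68: clothing & footwear, $75.00 or more → 9.5% → $9.75
Scarf $17.53: clothing & footwear, under $75.00 → 2% → $0.35
Total tax = $1.51 + $0.55 + $9.75 + $0.35 = $12.16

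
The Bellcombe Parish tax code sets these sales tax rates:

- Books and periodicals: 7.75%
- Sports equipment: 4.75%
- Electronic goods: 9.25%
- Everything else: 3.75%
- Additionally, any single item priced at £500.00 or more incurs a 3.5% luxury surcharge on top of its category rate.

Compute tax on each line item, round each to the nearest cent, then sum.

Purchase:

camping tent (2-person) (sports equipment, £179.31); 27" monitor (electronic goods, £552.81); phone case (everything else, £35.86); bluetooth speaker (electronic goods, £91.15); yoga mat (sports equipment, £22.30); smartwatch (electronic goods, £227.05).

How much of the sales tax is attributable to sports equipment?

Camping tent (2-person) £179.31: sports equipment → 4.75% → £8.52
Yoga mat £22.30: sports equipment → 4.75% → £1.06
Tax on sports equipment = £8.52 + £1.06 = £9.58

£9.58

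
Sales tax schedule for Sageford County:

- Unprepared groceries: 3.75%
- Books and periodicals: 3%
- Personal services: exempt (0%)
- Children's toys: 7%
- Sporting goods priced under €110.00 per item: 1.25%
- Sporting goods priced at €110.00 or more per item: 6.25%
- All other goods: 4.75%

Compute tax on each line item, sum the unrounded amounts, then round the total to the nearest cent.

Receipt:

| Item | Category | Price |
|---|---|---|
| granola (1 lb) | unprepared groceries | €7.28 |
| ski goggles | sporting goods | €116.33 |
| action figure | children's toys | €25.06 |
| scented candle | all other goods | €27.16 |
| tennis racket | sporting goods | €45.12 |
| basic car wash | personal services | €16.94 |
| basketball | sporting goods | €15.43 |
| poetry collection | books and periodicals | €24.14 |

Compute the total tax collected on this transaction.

Granola (1 lb) €7.28: unprepared groceries → 3.75% → €0.273
Ski goggles €116.33: sporting goods, €110.00 or more → 6.25% → €7.270625
Action figure €25.06: children's toys → 7% → €1.7542
Scented candle €27.16: all other goods → 4.75% → €1.2901
Tennis racket €45.12: sporting goods, under €110.00 → 1.25% → €0.564
Basic car wash €16.94: personal services → 0% → €0.00
Basketball €15.43: sporting goods, under €110.00 → 1.25% → €0.192875
Poetry collection €24.14: books and periodicals → 3% → €0.7242
Unrounded tax sum = €12.069 → €12.07

€12.07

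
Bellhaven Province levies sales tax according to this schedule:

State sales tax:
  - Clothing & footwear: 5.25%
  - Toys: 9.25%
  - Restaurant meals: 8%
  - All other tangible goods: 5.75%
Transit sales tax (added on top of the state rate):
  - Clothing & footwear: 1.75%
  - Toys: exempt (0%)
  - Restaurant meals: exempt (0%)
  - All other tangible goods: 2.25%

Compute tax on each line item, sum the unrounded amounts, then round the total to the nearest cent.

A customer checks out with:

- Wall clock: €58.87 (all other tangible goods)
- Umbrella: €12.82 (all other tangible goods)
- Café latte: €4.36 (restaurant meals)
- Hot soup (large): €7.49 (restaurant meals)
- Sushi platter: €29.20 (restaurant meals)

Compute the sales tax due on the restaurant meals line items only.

€3.28

Café latte €4.36: restaurant meals → 8% + 0% transit = 8% → €0.3488
Hot soup (large) €7.49: restaurant meals → 8% + 0% transit = 8% → €0.5992
Sushi platter €29.20: restaurant meals → 8% + 0% transit = 8% → €2.336
Tax on restaurant meals: unrounded sum = €3.284 → €3.28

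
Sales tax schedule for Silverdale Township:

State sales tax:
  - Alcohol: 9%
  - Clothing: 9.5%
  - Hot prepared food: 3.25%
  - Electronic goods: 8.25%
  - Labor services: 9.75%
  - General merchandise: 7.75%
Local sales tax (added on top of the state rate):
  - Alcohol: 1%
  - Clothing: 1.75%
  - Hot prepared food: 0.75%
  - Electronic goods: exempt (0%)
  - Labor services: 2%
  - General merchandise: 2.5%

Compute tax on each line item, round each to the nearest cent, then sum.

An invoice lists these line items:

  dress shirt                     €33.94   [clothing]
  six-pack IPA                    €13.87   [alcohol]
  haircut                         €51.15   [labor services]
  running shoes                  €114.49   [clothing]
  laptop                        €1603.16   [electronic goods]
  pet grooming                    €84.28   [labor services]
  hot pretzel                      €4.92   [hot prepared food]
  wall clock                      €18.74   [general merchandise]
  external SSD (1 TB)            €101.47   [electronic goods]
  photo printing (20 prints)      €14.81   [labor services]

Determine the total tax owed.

Dress shirt €33.94: clothing → 9.5% + 1.75% local = 11.25% → €3.82
Six-pack IPA €13.87: alcohol → 9% + 1% local = 10% → €1.39
Haircut €51.15: labor services → 9.75% + 2% local = 11.75% → €6.01
Running shoes €114.49: clothing → 9.5% + 1.75% local = 11.25% → €12.88
Laptop €1603.16: electronic goods → 8.25% + 0% local = 8.25% → €132.26
Pet grooming €84.28: labor services → 9.75% + 2% local = 11.75% → €9.90
Hot pretzel €4.92: hot prepared food → 3.25% + 0.75% local = 4% → €0.20
Wall clock €18.74: general merchandise → 7.75% + 2.5% local = 10.25% → €1.92
External SSD (1 TB) €101.47: electronic goods → 8.25% + 0% local = 8.25% → €8.37
Photo printing (20 prints) €14.81: labor services → 9.75% + 2% local = 11.75% → €1.74
Total tax = €3.82 + €1.39 + €6.01 + €12.88 + €132.26 + €9.90 + €0.20 + €1.92 + €8.37 + €1.74 = €178.49

€178.49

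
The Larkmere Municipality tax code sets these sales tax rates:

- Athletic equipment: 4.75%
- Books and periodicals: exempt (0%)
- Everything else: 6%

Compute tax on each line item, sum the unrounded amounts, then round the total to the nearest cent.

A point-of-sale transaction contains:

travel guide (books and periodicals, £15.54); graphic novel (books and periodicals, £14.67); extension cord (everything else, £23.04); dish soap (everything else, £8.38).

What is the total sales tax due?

£1.89

Travel guide £15.54: books and periodicals → 0% → £0.00
Graphic novel £14.67: books and periodicals → 0% → £0.00
Extension cord £23.04: everything else → 6% → £1.3824
Dish soap £8.38: everything else → 6% → £0.5028
Unrounded tax sum = £1.8852 → £1.89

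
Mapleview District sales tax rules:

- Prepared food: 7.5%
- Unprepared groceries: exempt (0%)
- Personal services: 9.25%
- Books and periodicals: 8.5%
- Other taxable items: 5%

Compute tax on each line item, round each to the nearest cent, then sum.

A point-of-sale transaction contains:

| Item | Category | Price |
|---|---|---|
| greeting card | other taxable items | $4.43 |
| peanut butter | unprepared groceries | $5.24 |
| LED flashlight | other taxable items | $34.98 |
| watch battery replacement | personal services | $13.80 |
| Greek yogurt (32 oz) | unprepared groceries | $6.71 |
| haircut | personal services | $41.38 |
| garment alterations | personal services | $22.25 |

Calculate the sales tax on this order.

Greeting card $4.43: other taxable items → 5% → $0.22
Peanut butter $5.24: unprepared groceries → 0% → $0.00
LED flashlight $34.98: other taxable items → 5% → $1.75
Watch battery replacement $13.80: personal services → 9.25% → $1.28
Greek yogurt (32 oz) $6.71: unprepared groceries → 0% → $0.00
Haircut $41.38: personal services → 9.25% → $3.83
Garment alterations $22.25: personal services → 9.25% → $2.06
Total tax = $0.22 + $1.75 + $1.28 + $3.83 + $2.06 = $9.14

$9.14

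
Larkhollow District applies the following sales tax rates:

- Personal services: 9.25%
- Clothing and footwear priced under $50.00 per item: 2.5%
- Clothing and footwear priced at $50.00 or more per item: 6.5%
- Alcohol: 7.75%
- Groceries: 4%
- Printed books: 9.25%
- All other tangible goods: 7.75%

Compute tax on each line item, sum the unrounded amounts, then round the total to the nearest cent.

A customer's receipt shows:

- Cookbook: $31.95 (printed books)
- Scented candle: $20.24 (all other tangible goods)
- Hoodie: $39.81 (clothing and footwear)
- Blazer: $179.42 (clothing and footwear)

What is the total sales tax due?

Cookbook $31.95: printed books → 9.25% → $2.955375
Scented candle $20.24: all other tangible goods → 7.75% → $1.5686
Hoodie $39.81: clothing and footwear, under $50.00 → 2.5% → $0.99525
Blazer $179.42: clothing and footwear, $50.00 or more → 6.5% → $11.6623
Unrounded tax sum = $17.181525 → $17.18

$17.18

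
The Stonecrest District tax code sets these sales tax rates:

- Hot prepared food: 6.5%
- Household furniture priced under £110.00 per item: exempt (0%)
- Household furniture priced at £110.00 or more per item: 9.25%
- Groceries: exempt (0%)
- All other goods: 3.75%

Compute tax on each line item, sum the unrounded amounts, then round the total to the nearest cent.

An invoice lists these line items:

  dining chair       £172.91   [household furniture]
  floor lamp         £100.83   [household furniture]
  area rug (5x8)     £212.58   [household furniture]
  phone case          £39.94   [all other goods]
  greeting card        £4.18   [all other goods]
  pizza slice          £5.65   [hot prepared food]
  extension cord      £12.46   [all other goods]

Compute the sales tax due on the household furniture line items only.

£35.66

Dining chair £172.91: household furniture, £110.00 or more → 9.25% → £15.994175
Floor lamp £100.83: household furniture, under £110.00 → 0% → £0.00
Area rug (5x8) £212.58: household furniture, £110.00 or more → 9.25% → £19.66365
Tax on household furniture: unrounded sum = £35.657825 → £35.66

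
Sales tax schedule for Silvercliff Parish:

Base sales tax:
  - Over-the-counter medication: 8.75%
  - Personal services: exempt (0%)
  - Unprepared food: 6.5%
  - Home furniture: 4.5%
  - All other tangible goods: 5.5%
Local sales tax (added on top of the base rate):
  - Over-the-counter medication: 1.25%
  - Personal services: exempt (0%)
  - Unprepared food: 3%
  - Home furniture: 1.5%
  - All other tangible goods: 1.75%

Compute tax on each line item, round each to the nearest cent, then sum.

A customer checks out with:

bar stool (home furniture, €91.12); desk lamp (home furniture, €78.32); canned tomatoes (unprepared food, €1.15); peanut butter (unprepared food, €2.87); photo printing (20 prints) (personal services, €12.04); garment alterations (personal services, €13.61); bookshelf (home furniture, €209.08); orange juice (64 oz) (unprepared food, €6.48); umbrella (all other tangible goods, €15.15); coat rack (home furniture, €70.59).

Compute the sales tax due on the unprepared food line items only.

€1.00

Canned tomatoes €1.15: unprepared food → 6.5% + 3% local = 9.5% → €0.11
Peanut butter €2.87: unprepared food → 6.5% + 3% local = 9.5% → €0.27
Orange juice (64 oz) €6.48: unprepared food → 6.5% + 3% local = 9.5% → €0.62
Tax on unprepared food = €0.11 + €0.27 + €0.62 = €1.00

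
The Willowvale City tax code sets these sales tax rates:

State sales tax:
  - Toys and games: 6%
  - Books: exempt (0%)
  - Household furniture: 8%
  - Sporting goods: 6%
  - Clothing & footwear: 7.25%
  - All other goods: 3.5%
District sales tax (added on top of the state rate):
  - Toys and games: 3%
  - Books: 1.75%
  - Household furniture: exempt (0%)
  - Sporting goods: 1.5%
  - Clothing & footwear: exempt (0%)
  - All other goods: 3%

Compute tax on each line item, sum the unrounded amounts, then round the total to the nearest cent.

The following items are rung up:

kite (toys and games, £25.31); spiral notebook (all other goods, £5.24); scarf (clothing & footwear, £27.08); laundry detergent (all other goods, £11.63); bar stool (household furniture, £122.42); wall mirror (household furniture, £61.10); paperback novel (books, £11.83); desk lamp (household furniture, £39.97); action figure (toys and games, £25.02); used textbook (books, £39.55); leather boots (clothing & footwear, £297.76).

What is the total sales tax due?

£47.96

Kite £25.31: toys and games → 6% + 3% district = 9% → £2.2779
Spiral notebook £5.24: all other goods → 3.5% + 3% district = 6.5% → £0.3406
Scarf £27.08: clothing & footwear → 7.25% + 0% district = 7.25% → £1.9633
Laundry detergent £11.63: all other goods → 3.5% + 3% district = 6.5% → £0.75595
Bar stool £122.42: household furniture → 8% + 0% district = 8% → £9.7936
Wall mirror £61.10: household furniture → 8% + 0% district = 8% → £4.888
Paperback novel £11.83: books → 0% + 1.75% district = 1.75% → £0.207025
Desk lamp £39.97: household furniture → 8% + 0% district = 8% → £3.1976
Action figure £25.02: toys and games → 6% + 3% district = 9% → £2.2518
Used textbook £39.55: books → 0% + 1.75% district = 1.75% → £0.692125
Leather boots £297.76: clothing & footwear → 7.25% + 0% district = 7.25% → £21.5876
Unrounded tax sum = £47.9555 → £47.96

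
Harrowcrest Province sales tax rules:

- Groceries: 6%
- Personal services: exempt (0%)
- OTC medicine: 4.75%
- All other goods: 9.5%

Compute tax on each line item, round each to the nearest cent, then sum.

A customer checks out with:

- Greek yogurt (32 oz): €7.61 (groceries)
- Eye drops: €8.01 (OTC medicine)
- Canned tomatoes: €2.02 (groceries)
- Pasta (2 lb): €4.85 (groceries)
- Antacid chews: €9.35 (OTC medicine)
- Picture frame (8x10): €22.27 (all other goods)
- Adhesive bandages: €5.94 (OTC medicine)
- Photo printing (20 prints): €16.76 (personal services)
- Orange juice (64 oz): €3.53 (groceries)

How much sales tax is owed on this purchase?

Greek yogurt (32 oz) €7.61: groceries → 6% → €0.46
Eye drops €8.01: OTC medicine → 4.75% → €0.38
Canned tomatoes €2.02: groceries → 6% → €0.12
Pasta (2 lb) €4.85: groceries → 6% → €0.29
Antacid chews €9.35: OTC medicine → 4.75% → €0.44
Picture frame (8x10) €22.27: all other goods → 9.5% → €2.12
Adhesive bandages €5.94: OTC medicine → 4.75% → €0.28
Photo printing (20 prints) €16.76: personal services → 0% → €0.00
Orange juice (64 oz) €3.53: groceries → 6% → €0.21
Total tax = €0.46 + €0.38 + €0.12 + €0.29 + €0.44 + €2.12 + €0.28 + €0.21 = €4.30

€4.30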